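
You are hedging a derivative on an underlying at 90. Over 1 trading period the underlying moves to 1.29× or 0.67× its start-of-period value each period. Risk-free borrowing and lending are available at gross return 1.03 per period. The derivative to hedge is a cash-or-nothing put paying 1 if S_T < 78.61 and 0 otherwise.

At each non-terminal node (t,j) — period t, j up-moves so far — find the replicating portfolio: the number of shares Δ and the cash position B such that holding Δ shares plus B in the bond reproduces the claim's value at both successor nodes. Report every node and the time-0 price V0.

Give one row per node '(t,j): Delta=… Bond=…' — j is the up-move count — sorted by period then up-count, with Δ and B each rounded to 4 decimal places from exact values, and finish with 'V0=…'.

(0,0): Delta=-0.0179 Bond=2.0200
V0=0.4071

Risk-neutral probability p* = (R−d)/(u−d) = (1.03−0.67)/(1.29−0.67) = 0.5806.
Payoff layer (t=1): V(1,0)=1.0000, V(1,1)=0.0000
(0,0): S=90.0000. Δ = (V_up−V_dn)/(S_up−S_dn) = (0.0000−1.0000)/(116.1000−60.3000) = -0.0179. V = [p*·0.0000 + (1−p*)·1.0000]/1.03 = 0.4071. B = V − Δ·S = 2.0200.
Self-financing check: at every node Δ·S+B equals the discounted successor values.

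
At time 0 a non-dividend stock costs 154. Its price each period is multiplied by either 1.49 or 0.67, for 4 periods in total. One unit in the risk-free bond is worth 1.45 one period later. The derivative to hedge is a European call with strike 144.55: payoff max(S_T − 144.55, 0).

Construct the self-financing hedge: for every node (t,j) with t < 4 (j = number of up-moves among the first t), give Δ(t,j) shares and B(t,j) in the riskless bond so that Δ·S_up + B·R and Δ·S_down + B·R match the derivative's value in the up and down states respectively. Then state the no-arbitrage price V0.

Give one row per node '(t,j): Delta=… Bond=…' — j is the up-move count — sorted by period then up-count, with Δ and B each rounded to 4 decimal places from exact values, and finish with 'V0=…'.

(0,0): Delta=0.9987 Bond=-32.4852
(1,0): Delta=0.9601 Bond=-43.1238
(1,1): Delta=0.9995 Bond=-47.3077
(2,0): Delta=0.1033 Bond=-3.2999
(2,1): Delta=0.9798 Bond=-65.5670
(2,2): Delta=1.0000 Bond=-68.7515
(3,0): Delta=0.0000 Bond=0.0000
(3,1): Delta=0.1057 Bond=-5.0303
(3,2): Delta=1.0000 Bond=-99.6897
(3,3): Delta=1.0000 Bond=-99.6897
V0=121.3078

Under the risk-neutral measure, an up-move has probability p* = (R−d)/(u−d) = 0.9512 and values discount at R = 1.45.
Payoff layer (t=4): V(4,0)=0.0000, V(4,1)=0.0000, V(4,2)=8.9268, V(4,3)=196.7642, V(4,4)=614.4920
  t=3,j=0: stock 46.3175 → up 69.0131 (V=0.0000), down 31.0327 (V=0.0000). Price 0.0000; hedge Δ=0.0000, bond B=0.0000.
  t=3,j=1: stock 103.0046 → up 153.4768 (V=8.9268), down 69.0131 (V=0.0000). Price 5.8561; hedge Δ=0.1057, bond B=-5.0303.
  t=3,j=2: stock 229.0699 → up 341.3142 (V=196.7642), down 153.4768 (V=8.9268). Price 129.3803; hedge Δ=1.0000, bond B=-99.6897.
  t=3,j=3: stock 509.4241 → up 759.0420 (V=614.4920), down 341.3142 (V=196.7642). Price 409.7345; hedge Δ=1.0000, bond B=-99.6897.
  t=2,j=0: stock 69.1306 → up 103.0046 (V=5.8561), down 46.3175 (V=0.0000). Price 3.8417; hedge Δ=0.1033, bond B=-3.2999.
  t=2,j=1: stock 153.7382 → up 229.0699 (V=129.3803), down 103.0046 (V=5.8561). Price 85.0722; hedge Δ=0.9798, bond B=-65.5670.
  t=2,j=2: stock 341.8954 → up 509.4241 (V=409.7345), down 229.0699 (V=129.3803). Price 273.1439; hedge Δ=1.0000, bond B=-68.7515.
  t=1,j=0: stock 103.1800 → up 153.7382 (V=85.0722), down 69.1306 (V=3.8417). Price 55.9378; hedge Δ=0.9601, bond B=-43.1238.
  t=1,j=1: stock 229.4600 → up 341.8954 (V=273.1439), down 153.7382 (V=85.0722). Price 182.0481; hedge Δ=0.9995, bond B=-47.3077.
  t=0,j=0: stock 154.0000 → up 229.4600 (V=182.0481), down 103.1800 (V=55.9378). Price 121.3078; hedge Δ=0.9987, bond B=-32.4852.
Self-financing check: at every node Δ·S+B equals the discounted successor values.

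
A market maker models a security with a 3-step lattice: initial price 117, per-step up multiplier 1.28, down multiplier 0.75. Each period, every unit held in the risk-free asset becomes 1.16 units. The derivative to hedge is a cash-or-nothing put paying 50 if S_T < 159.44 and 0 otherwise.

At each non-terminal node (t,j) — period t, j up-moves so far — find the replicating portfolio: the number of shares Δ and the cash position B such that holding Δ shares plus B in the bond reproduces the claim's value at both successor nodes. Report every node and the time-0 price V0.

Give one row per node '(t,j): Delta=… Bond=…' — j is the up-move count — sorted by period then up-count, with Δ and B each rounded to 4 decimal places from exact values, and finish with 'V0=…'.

Since d<R<u, set p* = (R−d)/(u−d) = 0.7736; price each node as the discounted p*-expectation of its children.
At expiry t=3: V(3,0)=50.0000, V(3,1)=50.0000, V(3,2)=50.0000, V(3,3)=0.0000
Node (2,0) S=65.8125: V=(p*·50.0000+(1−p*)·50.0000)/1.16=43.1034; Δ=(50.0000−50.0000)/(84.2400−49.3594)=0.0000; B=V−Δ·S=43.1034
Node (2,1) S=112.3200: V=(p*·50.0000+(1−p*)·50.0000)/1.16=43.1034; Δ=(50.0000−50.0000)/(143.7696−84.2400)=0.0000; B=V−Δ·S=43.1034
Node (2,2) S=191.6928: V=(p*·0.0000+(1−p*)·50.0000)/1.16=9.7593; Δ=(0.0000−50.0000)/(245.3668−143.7696)=-0.4921; B=V−Δ·S=104.0989
Node (1,0) S=87.7500: V=(p*·43.1034+(1−p*)·43.1034)/1.16=37.1581; Δ=(43.1034−43.1034)/(112.3200−65.8125)=0.0000; B=V−Δ·S=37.1581
Node (1,1) S=149.7600: V=(p*·9.7593+(1−p*)·43.1034)/1.16=14.9215; Δ=(9.7593−43.1034)/(191.6928−112.3200)=-0.4201; B=V−Δ·S=77.8350
Node (0,0) S=117.0000: V=(p*·14.9215+(1−p*)·37.1581)/1.16=17.2036; Δ=(14.9215−37.1581)/(149.7600−87.7500)=-0.3586; B=V−Δ·S=59.1596
Self-financing check: at every node Δ·S+B equals the discounted successor values.

(0,0): Delta=-0.3586 Bond=59.1596
(1,0): Delta=0.0000 Bond=37.1581
(1,1): Delta=-0.4201 Bond=77.8350
(2,0): Delta=0.0000 Bond=43.1034
(2,1): Delta=0.0000 Bond=43.1034
(2,2): Delta=-0.4921 Bond=104.0989
V0=17.2036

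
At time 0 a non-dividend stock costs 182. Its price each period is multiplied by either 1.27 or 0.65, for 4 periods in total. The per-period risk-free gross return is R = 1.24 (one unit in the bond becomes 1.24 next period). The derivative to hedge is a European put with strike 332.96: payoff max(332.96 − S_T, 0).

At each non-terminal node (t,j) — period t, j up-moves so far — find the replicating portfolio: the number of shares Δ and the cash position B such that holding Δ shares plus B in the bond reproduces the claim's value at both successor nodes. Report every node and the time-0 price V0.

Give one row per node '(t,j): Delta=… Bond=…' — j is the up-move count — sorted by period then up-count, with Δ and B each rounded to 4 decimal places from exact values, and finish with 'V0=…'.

(0,0): Delta=-0.4372 Bond=87.1422
(1,0): Delta=-1.0000 Bond=174.6333
(1,1): Delta=-0.4226 Bond=104.6711
(2,0): Delta=-1.0000 Bond=216.5453
(2,1): Delta=-1.0000 Bond=216.5453
(2,2): Delta=-0.4075 Bond=125.3809
(3,0): Delta=-1.0000 Bond=268.5161
(3,1): Delta=-1.0000 Bond=268.5161
(3,2): Delta=-1.0000 Bond=268.5161
(3,3): Delta=-0.3921 Bond=149.7244
V0=7.5683

Since d<R<u, set p* = (R−d)/(u−d) = 0.9516; price each node as the discounted p*-expectation of its children.
Payoff layer (t=4): V(4,0)=300.4719, V(4,1)=269.4832, V(4,2)=208.9361, V(4,3)=90.6363, V(4,4)=0.0000
  t=3,j=0: stock 49.9817 → up 63.4768 (V=269.4832), down 32.4881 (V=300.4719). Price 218.5344; hedge Δ=-1.0000, bond B=268.5161.
  t=3,j=1: stock 97.6567 → up 124.0239 (V=208.9361), down 63.4768 (V=269.4832). Price 170.8595; hedge Δ=-1.0000, bond B=268.5161.
  t=3,j=2: stock 190.8061 → up 242.3237 (V=90.6363), down 124.0239 (V=208.9361). Price 77.7101; hedge Δ=-1.0000, bond B=268.5161.
  t=3,j=3: stock 372.8057 → up 473.4632 (V=0.0000), down 242.3237 (V=90.6363). Price 3.5368; hedge Δ=-0.3921, bond B=149.7244.
  t=2,j=0: stock 76.8950 → up 97.6567 (V=170.8595), down 49.9818 (V=218.5344). Price 139.6503; hedge Δ=-1.0000, bond B=216.5453.
  t=2,j=1: stock 150.2410 → up 190.8061 (V=77.7101), down 97.6567 (V=170.8595). Price 66.3043; hedge Δ=-1.0000, bond B=216.5453.
  t=2,j=2: stock 293.5478 → up 372.8057 (V=3.5368), down 190.8061 (V=77.7101). Price 5.7466; hedge Δ=-0.4075, bond B=125.3809.
  t=1,j=0: stock 118.3000 → up 150.2410 (V=66.3043), down 76.8950 (V=139.6503). Price 56.3333; hedge Δ=-1.0000, bond B=174.6333.
  t=1,j=1: stock 231.1400 → up 293.5478 (V=5.7466), down 150.2410 (V=66.3043). Price 6.9975; hedge Δ=-0.4226, bond B=104.6711.
  t=0,j=0: stock 182.0000 → up 231.1400 (V=6.9975), down 118.3000 (V=56.3333). Price 7.5683; hedge Δ=-0.4372, bond B=87.1422.
Self-financing check: at every node Δ·S+B equals the discounted successor values.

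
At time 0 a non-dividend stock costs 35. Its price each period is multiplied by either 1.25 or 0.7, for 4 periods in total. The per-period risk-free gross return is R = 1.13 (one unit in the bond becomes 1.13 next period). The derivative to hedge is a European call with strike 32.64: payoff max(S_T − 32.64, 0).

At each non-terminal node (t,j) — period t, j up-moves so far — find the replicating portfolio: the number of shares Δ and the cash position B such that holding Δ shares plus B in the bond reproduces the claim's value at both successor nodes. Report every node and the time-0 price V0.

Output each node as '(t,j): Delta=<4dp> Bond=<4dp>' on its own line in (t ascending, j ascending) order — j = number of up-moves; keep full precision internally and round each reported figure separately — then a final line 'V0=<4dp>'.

The replicating-portfolio and risk-neutral prices coincide; use p* = (1.13−0.7)/(1.25−0.7) = 0.7818 for the latter.
Terminal values V(4,·): V(4,0)=0.0000, V(4,1)=0.0000, V(4,2)=0.0000, V(4,3)=15.2116, V(4,4)=52.8092
(3,0): S=12.0050. Δ = (V_up−V_dn)/(S_up−S_dn) = (0.0000−0.0000)/(15.0062−8.4035) = 0.0000. V = [p*·0.0000 + (1−p*)·0.0000]/1.13 = 0.0000. B = V − Δ·S = 0.0000.
(3,1): S=21.4375. Δ = (V_up−V_dn)/(S_up−S_dn) = (0.0000−0.0000)/(26.7969−15.0062) = 0.0000. V = [p*·0.0000 + (1−p*)·0.0000]/1.13 = 0.0000. B = V − Δ·S = 0.0000.
(3,2): S=38.2812. Δ = (V_up−V_dn)/(S_up−S_dn) = (15.2116−0.0000)/(47.8516−26.7969) = 0.7225. V = [p*·15.2116 + (1−p*)·0.0000]/1.13 = 10.5245. B = V − Δ·S = -17.1329.
(3,3): S=68.3594. Δ = (V_up−V_dn)/(S_up−S_dn) = (52.8092−15.2116)/(85.4492−47.8516) = 1.0000. V = [p*·52.8092 + (1−p*)·15.2116]/1.13 = 39.4744. B = V − Δ·S = -28.8850.
(2,0): S=17.1500. Δ = (V_up−V_dn)/(S_up−S_dn) = (0.0000−0.0000)/(21.4375−12.0050) = 0.0000. V = [p*·0.0000 + (1−p*)·0.0000]/1.13 = 0.0000. B = V − Δ·S = 0.0000.
(2,1): S=30.6250. Δ = (V_up−V_dn)/(S_up−S_dn) = (10.5245−0.0000)/(38.2812−21.4375) = 0.6248. V = [p*·10.5245 + (1−p*)·0.0000]/1.13 = 7.2816. B = V − Δ·S = -11.8538.
(2,2): S=54.6875. Δ = (V_up−V_dn)/(S_up−S_dn) = (39.4744−10.5245)/(68.3594−38.2812) = 0.9625. V = [p*·39.4744 + (1−p*)·10.5245]/1.13 = 29.3434. B = V − Δ·S = -23.2928.
(1,0): S=24.5000. Δ = (V_up−V_dn)/(S_up−S_dn) = (7.2816−0.0000)/(30.6250−17.1500) = 0.5404. V = [p*·7.2816 + (1−p*)·0.0000]/1.13 = 5.0380. B = V − Δ·S = -8.2014.
(1,1): S=43.7500. Δ = (V_up−V_dn)/(S_up−S_dn) = (29.3434−7.2816)/(54.6875−30.6250) = 0.9169. V = [p*·29.3434 + (1−p*)·7.2816]/1.13 = 21.7079. B = V − Δ·S = -18.4044.
(0,0): S=35.0000. Δ = (V_up−V_dn)/(S_up−S_dn) = (21.7079−5.0380)/(43.7500−24.5000) = 0.8660. V = [p*·21.7079 + (1−p*)·5.0380]/1.13 = 15.9919. B = V − Δ·S = -14.3171.
Self-financing check: at every node Δ·S+B equals the discounted successor values.

(0,0): Delta=0.8660 Bond=-14.3171
(1,0): Delta=0.5404 Bond=-8.2014
(1,1): Delta=0.9169 Bond=-18.4044
(2,0): Delta=0.0000 Bond=0.0000
(2,1): Delta=0.6248 Bond=-11.8538
(2,2): Delta=0.9625 Bond=-23.2928
(3,0): Delta=0.0000 Bond=0.0000
(3,1): Delta=0.0000 Bond=0.0000
(3,2): Delta=0.7225 Bond=-17.1329
(3,3): Delta=1.0000 Bond=-28.8850
V0=15.9919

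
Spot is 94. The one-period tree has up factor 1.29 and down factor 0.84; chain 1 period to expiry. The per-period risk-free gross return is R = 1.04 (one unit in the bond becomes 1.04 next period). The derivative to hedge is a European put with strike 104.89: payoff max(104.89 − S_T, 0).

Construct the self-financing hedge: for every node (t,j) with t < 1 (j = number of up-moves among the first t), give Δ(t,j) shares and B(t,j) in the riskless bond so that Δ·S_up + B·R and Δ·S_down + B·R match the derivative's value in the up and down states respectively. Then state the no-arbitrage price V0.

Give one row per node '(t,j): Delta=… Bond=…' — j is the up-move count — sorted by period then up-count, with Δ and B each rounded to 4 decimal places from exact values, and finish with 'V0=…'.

Risk-neutral probability p* = (R−d)/(u−d) = (1.04−0.84)/(1.29−0.84) = 0.4444.
Terminal values V(1,·): V(1,0)=25.9300, V(1,1)=0.0000
Node (0,0) S=94.0000: V=(p*·0.0000+(1−p*)·25.9300)/1.04=13.8515; Δ=(0.0000−25.9300)/(121.2600−78.9600)=-0.6130; B=V−Δ·S=71.4737
Each (Δ,B) replicates both successor values, so the strategy is self-financing and V0 is arbitrage-free.

(0,0): Delta=-0.6130 Bond=71.4737
V0=13.8515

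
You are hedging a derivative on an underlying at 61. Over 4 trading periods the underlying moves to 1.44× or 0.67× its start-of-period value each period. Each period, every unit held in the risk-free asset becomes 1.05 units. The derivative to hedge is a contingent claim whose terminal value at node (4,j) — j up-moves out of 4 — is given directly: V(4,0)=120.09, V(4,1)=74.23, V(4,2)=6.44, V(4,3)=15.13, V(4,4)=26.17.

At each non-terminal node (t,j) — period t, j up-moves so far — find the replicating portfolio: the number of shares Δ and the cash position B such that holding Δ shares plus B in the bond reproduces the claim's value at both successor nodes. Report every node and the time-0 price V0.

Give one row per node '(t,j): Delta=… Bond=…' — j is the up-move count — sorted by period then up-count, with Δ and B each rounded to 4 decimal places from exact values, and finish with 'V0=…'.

No-arbitrage ⇒ martingale measure with p* = (R−d)/(u−d) = 0.4935.
At expiry t=4: V(4,0)=120.0900, V(4,1)=74.2300, V(4,2)=6.4400, V(4,3)=15.1300, V(4,4)=26.1700
(3,0): S=18.3465. Δ = (V_up−V_dn)/(S_up−S_dn) = (74.2300−120.0900)/(26.4190−12.2922) = -3.2463. V = [p*·74.2300 + (1−p*)·120.0900]/1.05 = 92.8169. B = V − Δ·S = 152.3754.
(3,1): S=39.4314. Δ = (V_up−V_dn)/(S_up−S_dn) = (6.4400−74.2300)/(56.7812−26.4190) = -2.2327. V = [p*·6.4400 + (1−p*)·74.2300]/1.05 = 38.8335. B = V − Δ·S = 126.8725.
(3,2): S=84.7480. Δ = (V_up−V_dn)/(S_up−S_dn) = (15.1300−6.4400)/(122.0372−56.7812) = 0.1332. V = [p*·15.1300 + (1−p*)·6.4400]/1.05 = 10.2177. B = V − Δ·S = -1.0680.
(3,3): S=182.1450. Δ = (V_up−V_dn)/(S_up−S_dn) = (26.1700−15.1300)/(262.2888−122.0372) = 0.0787. V = [p*·26.1700 + (1−p*)·15.1300]/1.05 = 19.5984. B = V − Δ·S = 5.2607.
(2,0): S=27.3829. Δ = (V_up−V_dn)/(S_up−S_dn) = (38.8335−92.8169)/(39.4314−18.3465) = -2.5603. V = [p*·38.8335 + (1−p*)·92.8169]/1.05 = 63.0245. B = V − Δ·S = 133.1329.
(2,1): S=58.8528. Δ = (V_up−V_dn)/(S_up−S_dn) = (10.2177−38.8335)/(84.7480−39.4314) = -0.6315. V = [p*·10.2177 + (1−p*)·38.8335]/1.05 = 23.5347. B = V − Δ·S = 60.6981.
(2,2): S=126.4896. Δ = (V_up−V_dn)/(S_up−S_dn) = (19.5984−10.2177)/(182.1450−84.7480) = 0.0963. V = [p*·19.5984 + (1−p*)·10.2177]/1.05 = 14.1401. B = V − Δ·S = 1.9574.
(1,0): S=40.8700. Δ = (V_up−V_dn)/(S_up−S_dn) = (23.5347−63.0245)/(58.8528−27.3829) = -1.2548. V = [p*·23.5347 + (1−p*)·63.0245]/1.05 = 41.4629. B = V − Δ·S = 92.7484.
(1,1): S=87.8400. Δ = (V_up−V_dn)/(S_up−S_dn) = (14.1401−23.5347)/(126.4896−58.8528) = -0.1389. V = [p*·14.1401 + (1−p*)·23.5347]/1.05 = 17.9985. B = V − Δ·S = 30.1992.
(0,0): S=61.0000. Δ = (V_up−V_dn)/(S_up−S_dn) = (17.9985−41.4629)/(87.8400−40.8700) = -0.4996. V = [p*·17.9985 + (1−p*)·41.4629]/1.05 = 28.4601. B = V − Δ·S = 58.9333.
Each (Δ,B) replicates both successor values, so the strategy is self-financing and V0 is arbitrage-free.

(0,0): Delta=-0.4996 Bond=58.9333
(1,0): Delta=-1.2548 Bond=92.7484
(1,1): Delta=-0.1389 Bond=30.1992
(2,0): Delta=-2.5603 Bond=133.1329
(2,1): Delta=-0.6315 Bond=60.6981
(2,2): Delta=0.0963 Bond=1.9574
(3,0): Delta=-3.2463 Bond=152.3754
(3,1): Delta=-2.2327 Bond=126.8725
(3,2): Delta=0.1332 Bond=-1.0680
(3,3): Delta=0.0787 Bond=5.2607
V0=28.4601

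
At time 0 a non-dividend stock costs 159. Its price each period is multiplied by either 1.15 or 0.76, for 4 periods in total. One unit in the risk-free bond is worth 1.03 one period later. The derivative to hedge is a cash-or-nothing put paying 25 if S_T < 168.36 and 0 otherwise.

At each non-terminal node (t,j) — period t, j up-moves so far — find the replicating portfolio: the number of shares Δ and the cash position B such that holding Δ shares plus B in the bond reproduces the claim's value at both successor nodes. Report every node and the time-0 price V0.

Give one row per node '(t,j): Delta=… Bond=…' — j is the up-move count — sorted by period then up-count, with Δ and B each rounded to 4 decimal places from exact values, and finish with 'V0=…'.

Since d<R<u, set p* = (R−d)/(u−d) = 0.6923; price each node as the discounted p*-expectation of its children.
Payoff layer (t=4): V(4,0)=25.0000, V(4,1)=25.0000, V(4,2)=25.0000, V(4,3)=0.0000, V(4,4)=0.0000
  t=3,j=0: stock 69.7972 → up 80.2668 (V=25.0000), down 53.0459 (V=25.0000). Price 24.2718; hedge Δ=0.0000, bond B=24.2718.
  t=3,j=1: stock 105.6142 → up 121.4563 (V=25.0000), down 80.2668 (V=25.0000). Price 24.2718; hedge Δ=0.0000, bond B=24.2718.
  t=3,j=2: stock 159.8109 → up 183.7825 (V=0.0000), down 121.4563 (V=25.0000). Price 7.4683; hedge Δ=-0.4011, bond B=71.5708.
  t=3,j=3: stock 241.8191 → up 278.0920 (V=0.0000), down 183.7825 (V=0.0000). Price 0.0000; hedge Δ=0.0000, bond B=0.0000.
  t=2,j=0: stock 91.8384 → up 105.6142 (V=24.2718), down 69.7972 (V=24.2718). Price 23.5649; hedge Δ=0.0000, bond B=23.5649.
  t=2,j=1: stock 138.9660 → up 159.8109 (V=7.4683), down 105.6142 (V=24.2718). Price 12.2705; hedge Δ=-0.3100, bond B=55.3566.
  t=2,j=2: stock 210.2775 → up 241.8191 (V=0.0000), down 159.8109 (V=7.4683). Price 2.2310; hedge Δ=-0.0911, bond B=21.3804.
  t=1,j=0: stock 120.8400 → up 138.9660 (V=12.2705), down 91.8384 (V=23.5649). Price 15.2871; hedge Δ=-0.2397, bond B=44.2471.
  t=1,j=1: stock 182.8500 → up 210.2775 (V=2.2310), down 138.9660 (V=12.2705). Price 5.1651; hedge Δ=-0.1408, bond B=30.9074.
  t=0,j=0: stock 159.0000 → up 182.8500 (V=5.1651), down 120.8400 (V=15.2871). Price 8.0384; hedge Δ=-0.1632, bond B=33.9922.
Each (Δ,B) replicates both successor values, so the strategy is self-financing and V0 is arbitrage-free.

(0,0): Delta=-0.1632 Bond=33.9922
(1,0): Delta=-0.2397 Bond=44.2471
(1,1): Delta=-0.1408 Bond=30.9074
(2,0): Delta=0.0000 Bond=23.5649
(2,1): Delta=-0.3100 Bond=55.3566
(2,2): Delta=-0.0911 Bond=21.3804
(3,0): Delta=0.0000 Bond=24.2718
(3,1): Delta=0.0000 Bond=24.2718
(3,2): Delta=-0.4011 Bond=71.5708
(3,3): Delta=0.0000 Bond=0.0000
V0=8.0384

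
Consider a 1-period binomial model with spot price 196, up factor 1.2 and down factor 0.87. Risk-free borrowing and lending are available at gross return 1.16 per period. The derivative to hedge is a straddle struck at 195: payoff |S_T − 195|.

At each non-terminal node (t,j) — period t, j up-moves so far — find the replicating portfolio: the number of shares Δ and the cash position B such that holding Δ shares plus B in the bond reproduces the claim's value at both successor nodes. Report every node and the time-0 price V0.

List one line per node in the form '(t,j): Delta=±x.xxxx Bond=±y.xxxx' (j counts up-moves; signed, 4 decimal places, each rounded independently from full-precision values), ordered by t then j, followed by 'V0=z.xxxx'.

(0,0): Delta=0.2430 Bond=-14.6238
V0=33.0125

No-arbitrage ⇒ martingale measure with p* = (R−d)/(u−d) = 0.8788.
Terminal values V(1,·): V(1,0)=24.4800, V(1,1)=40.2000
Node (0,0) S=196.0000: V=(p*·40.2000+(1−p*)·24.4800)/1.16=33.0125; Δ=(40.2000−24.4800)/(235.2000−170.5200)=0.2430; B=V−Δ·S=-14.6238
The time-0 hedge costs 33.0125, which is the no-arbitrage price.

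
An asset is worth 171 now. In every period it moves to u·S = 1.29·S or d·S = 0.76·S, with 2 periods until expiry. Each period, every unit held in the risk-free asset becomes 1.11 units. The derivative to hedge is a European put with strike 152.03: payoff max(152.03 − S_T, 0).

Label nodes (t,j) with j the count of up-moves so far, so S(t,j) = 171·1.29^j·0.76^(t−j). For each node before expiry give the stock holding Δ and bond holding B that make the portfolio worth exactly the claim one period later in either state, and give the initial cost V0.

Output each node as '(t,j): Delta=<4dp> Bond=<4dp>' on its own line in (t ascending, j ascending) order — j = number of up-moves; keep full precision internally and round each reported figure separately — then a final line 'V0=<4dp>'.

(0,0): Delta=-0.1798 Bond=35.7330
(1,0): Delta=-0.7732 Bond=116.7872
(1,1): Delta=0.0000 Bond=0.0000
V0=4.9860

Since d<R<u, set p* = (R−d)/(u−d) = 0.6604; price each node as the discounted p*-expectation of its children.
Payoff layer (t=2): V(2,0)=53.2604, V(2,1)=0.0000, V(2,2)=0.0000
Node (1,0) S=129.9600: V=(p*·0.0000+(1−p*)·53.2604)/1.11=16.2959; Δ=(0.0000−53.2604)/(167.6484−98.7696)=-0.7732; B=V−Δ·S=116.7872
Node (1,1) S=220.5900: V=(p*·0.0000+(1−p*)·0.0000)/1.11=0.0000; Δ=(0.0000−0.0000)/(284.5611−167.6484)=0.0000; B=V−Δ·S=0.0000
Node (0,0) S=171.0000: V=(p*·0.0000+(1−p*)·16.2959)/1.11=4.9860; Δ=(0.0000−16.2959)/(220.5900−129.9600)=-0.1798; B=V−Δ·S=35.7330
Self-financing check: at every node Δ·S+B equals the discounted successor values.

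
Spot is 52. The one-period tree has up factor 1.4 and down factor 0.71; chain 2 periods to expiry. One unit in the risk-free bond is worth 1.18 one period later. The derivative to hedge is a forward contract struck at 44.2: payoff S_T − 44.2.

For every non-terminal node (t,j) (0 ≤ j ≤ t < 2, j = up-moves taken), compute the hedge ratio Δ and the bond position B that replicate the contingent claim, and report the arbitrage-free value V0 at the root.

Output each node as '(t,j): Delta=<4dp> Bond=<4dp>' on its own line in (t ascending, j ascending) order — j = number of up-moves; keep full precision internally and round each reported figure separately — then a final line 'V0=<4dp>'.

(0,0): Delta=1.0000 Bond=-31.7438
(1,0): Delta=1.0000 Bond=-37.4576
(1,1): Delta=1.0000 Bond=-37.4576
V0=20.2562

Under the risk-neutral measure, an up-move has probability p* = (R−d)/(u−d) = 0.6812 and values discount at R = 1.18.
Terminal payoffs: V(2,0)=-17.9868, V(2,1)=7.4880, V(2,2)=57.7200
(1,0): S=36.9200. Δ = (V_up−V_dn)/(S_up−S_dn) = (7.4880−-17.9868)/(51.6880−26.2132) = 1.0000. V = [p*·7.4880 + (1−p*)·-17.9868]/1.18 = -0.5376. B = V − Δ·S = -37.4576.
(1,1): S=72.8000. Δ = (V_up−V_dn)/(S_up−S_dn) = (57.7200−7.4880)/(101.9200−51.6880) = 1.0000. V = [p*·57.7200 + (1−p*)·7.4880]/1.18 = 35.3424. B = V − Δ·S = -37.4576.
(0,0): S=52.0000. Δ = (V_up−V_dn)/(S_up−S_dn) = (35.3424−-0.5376)/(72.8000−36.9200) = 1.0000. V = [p*·35.3424 + (1−p*)·-0.5376]/1.18 = 20.2562. B = V − Δ·S = -31.7438.
The time-0 hedge costs 20.2562, which is the no-arbitrage price.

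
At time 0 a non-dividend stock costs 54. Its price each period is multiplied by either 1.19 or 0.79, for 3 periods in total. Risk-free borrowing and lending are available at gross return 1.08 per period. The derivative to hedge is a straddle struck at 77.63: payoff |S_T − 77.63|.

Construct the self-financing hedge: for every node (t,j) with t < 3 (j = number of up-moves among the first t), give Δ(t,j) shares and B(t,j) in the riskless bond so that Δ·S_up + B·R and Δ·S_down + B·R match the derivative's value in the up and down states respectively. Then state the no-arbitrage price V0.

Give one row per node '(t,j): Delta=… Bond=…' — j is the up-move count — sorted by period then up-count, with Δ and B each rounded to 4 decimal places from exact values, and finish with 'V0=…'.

(0,0): Delta=-0.4422 Bond=39.5915
(1,0): Delta=-1.0000 Bond=66.5552
(1,1): Delta=-0.3017 Bond=33.7326
(2,0): Delta=-1.0000 Bond=71.8796
(2,1): Delta=-1.0000 Bond=71.8796
(2,2): Delta=-0.1259 Bond=22.9853
V0=15.7135

Risk-neutral probability p* = (R−d)/(u−d) = (1.08−0.79)/(1.19−0.79) = 0.7250.
Payoff layer (t=3): V(3,0)=51.0059, V(3,1)=37.5253, V(3,2)=17.2192, V(3,3)=13.3686
  t=2,j=0: stock 33.7014 → up 40.1047 (V=37.5253), down 26.6241 (V=51.0059). Price 38.1782; hedge Δ=-1.0000, bond B=71.8796.
  t=2,j=1: stock 50.7654 → up 60.4108 (V=17.2192), down 40.1047 (V=37.5253). Price 21.1142; hedge Δ=-1.0000, bond B=71.8796.
  t=2,j=2: stock 76.4694 → up 90.9986 (V=13.3686), down 60.4108 (V=17.2192). Price 13.3588; hedge Δ=-0.1259, bond B=22.9853.
  t=1,j=0: stock 42.6600 → up 50.7654 (V=21.1142), down 33.7014 (V=38.1782). Price 23.8952; hedge Δ=-1.0000, bond B=66.5552.
  t=1,j=1: stock 64.2600 → up 76.4694 (V=13.3588), down 50.7654 (V=21.1142). Price 14.3440; hedge Δ=-0.3017, bond B=33.7326.
  t=0,j=0: stock 54.0000 → up 64.2600 (V=14.3440), down 42.6600 (V=23.8952). Price 15.7135; hedge Δ=-0.4422, bond B=39.5915.
Root portfolio cost Δ·54+B reproduces V0=15.7135.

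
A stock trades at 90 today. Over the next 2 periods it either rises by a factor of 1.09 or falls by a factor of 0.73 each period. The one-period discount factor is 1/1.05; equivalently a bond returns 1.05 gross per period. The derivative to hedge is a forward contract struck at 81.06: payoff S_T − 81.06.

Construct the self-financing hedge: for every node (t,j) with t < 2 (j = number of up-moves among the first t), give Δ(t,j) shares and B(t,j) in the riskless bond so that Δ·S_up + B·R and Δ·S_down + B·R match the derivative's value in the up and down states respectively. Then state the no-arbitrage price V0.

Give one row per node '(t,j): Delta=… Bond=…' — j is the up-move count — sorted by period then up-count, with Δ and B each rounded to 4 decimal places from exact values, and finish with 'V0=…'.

No-arbitrage ⇒ martingale measure with p* = (R−d)/(u−d) = 0.8889.
At expiry t=2: V(2,0)=-33.0990, V(2,1)=-9.4470, V(2,2)=25.8690
  t=1,j=0: stock 65.7000 → up 71.6130 (V=-9.4470), down 47.9610 (V=-33.0990). Price -11.5000; hedge Δ=1.0000, bond B=-77.2000.
  t=1,j=1: stock 98.1000 → up 106.9290 (V=25.8690), down 71.6130 (V=-9.4470). Price 20.9000; hedge Δ=1.0000, bond B=-77.2000.
  t=0,j=0: stock 90.0000 → up 98.1000 (V=20.9000), down 65.7000 (V=-11.5000). Price 16.4762; hedge Δ=1.0000, bond B=-73.5238.
Check: Δ(0,0)·S0 + B(0,0) = 16.4762 = V0.

(0,0): Delta=1.0000 Bond=-73.5238
(1,0): Delta=1.0000 Bond=-77.2000
(1,1): Delta=1.0000 Bond=-77.2000
V0=16.4762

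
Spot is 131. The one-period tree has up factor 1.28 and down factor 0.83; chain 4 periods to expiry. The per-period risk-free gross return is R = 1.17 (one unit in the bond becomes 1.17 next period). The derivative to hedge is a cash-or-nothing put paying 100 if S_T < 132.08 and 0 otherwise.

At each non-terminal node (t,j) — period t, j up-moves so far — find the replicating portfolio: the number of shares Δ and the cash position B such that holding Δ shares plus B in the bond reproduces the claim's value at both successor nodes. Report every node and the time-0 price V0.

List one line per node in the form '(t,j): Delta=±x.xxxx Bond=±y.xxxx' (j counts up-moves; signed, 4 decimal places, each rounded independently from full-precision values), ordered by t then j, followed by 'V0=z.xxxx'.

(0,0): Delta=-0.1435 Bond=21.3385
(1,0): Delta=-0.5515 Bond=69.3327
(1,1): Delta=-0.0578 Bond=10.6121
(2,0): Delta=-1.5902 Bond=174.8543
(2,1): Delta=-0.3336 Bond=50.7932
(2,2): Delta=0.0000 Bond=0.0000
(3,0): Delta=0.0000 Bond=85.4701
(3,1): Delta=-1.9238 Bond=243.1149
(3,2): Delta=0.0000 Bond=0.0000
(3,3): Delta=0.0000 Bond=0.0000
V0=2.5463

Since d<R<u, set p* = (R−d)/(u−d) = 0.7556; price each node as the discounted p*-expectation of its children.
At expiry t=4: V(4,0)=100.0000, V(4,1)=100.0000, V(4,2)=0.0000, V(4,3)=0.0000, V(4,4)=0.0000
  t=3,j=0: stock 74.9041 → up 95.8772 (V=100.0000), down 62.1704 (V=100.0000). Price 85.4701; hedge Δ=0.0000, bond B=85.4701.
  t=3,j=1: stock 115.5148 → up 147.8589 (V=0.0000), down 95.8772 (V=100.0000). Price 20.8927; hedge Δ=-1.9238, bond B=243.1149.
  t=3,j=2: stock 178.1432 → up 228.0233 (V=0.0000), down 147.8589 (V=0.0000). Price 0.0000; hedge Δ=0.0000, bond B=0.0000.
  t=3,j=3: stock 274.7269 → up 351.6504 (V=0.0000), down 228.0233 (V=0.0000). Price 0.0000; hedge Δ=0.0000, bond B=0.0000.
  t=2,j=0: stock 90.2459 → up 115.5148 (V=20.8927), down 74.9041 (V=85.4701). Price 31.3490; hedge Δ=-1.5902, bond B=174.8543.
  t=2,j=1: stock 139.1744 → up 178.1432 (V=0.0000), down 115.5148 (V=20.8927). Price 4.3650; hedge Δ=-0.3336, bond B=50.7932.
  t=2,j=2: stock 214.6304 → up 274.7269 (V=0.0000), down 178.1432 (V=0.0000). Price 0.0000; hedge Δ=0.0000, bond B=0.0000.
  t=1,j=0: stock 108.7300 → up 139.1744 (V=4.3650), down 90.2459 (V=31.3490). Price 9.3685; hedge Δ=-0.5515, bond B=69.3327.
  t=1,j=1: stock 167.6800 → up 214.6304 (V=0.0000), down 139.1744 (V=4.3650). Price 0.9120; hedge Δ=-0.0578, bond B=10.6121.
  t=0,j=0: stock 131.0000 → up 167.6800 (V=0.9120), down 108.7300 (V=9.3685). Price 2.5463; hedge Δ=-0.1435, bond B=21.3385.
Self-financing check: at every node Δ·S+B equals the discounted successor values.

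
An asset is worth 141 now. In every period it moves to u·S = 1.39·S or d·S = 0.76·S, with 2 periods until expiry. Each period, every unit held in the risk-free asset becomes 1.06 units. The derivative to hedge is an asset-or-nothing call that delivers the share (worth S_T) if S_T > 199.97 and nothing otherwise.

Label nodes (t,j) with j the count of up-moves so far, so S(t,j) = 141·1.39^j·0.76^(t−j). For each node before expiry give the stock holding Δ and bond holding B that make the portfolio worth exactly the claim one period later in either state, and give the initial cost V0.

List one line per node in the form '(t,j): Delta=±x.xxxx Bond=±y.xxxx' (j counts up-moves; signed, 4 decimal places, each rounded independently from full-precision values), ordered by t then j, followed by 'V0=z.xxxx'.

(0,0): Delta=1.3777 Bond=-139.2806
(1,0): Delta=0.0000 Bond=0.0000
(1,1): Delta=2.2063 Bond=-310.0387
V0=54.9792

Risk-neutral probability p* = (R−d)/(u−d) = (1.06−0.76)/(1.39−0.76) = 0.4762.
At expiry t=2: V(2,0)=0.0000, V(2,1)=0.0000, V(2,2)=272.4261
  t=1,j=0: stock 107.1600 → up 148.9524 (V=0.0000), down 81.4416 (V=0.0000). Price 0.0000; hedge Δ=0.0000, bond B=0.0000.
  t=1,j=1: stock 195.9900 → up 272.4261 (V=272.4261), down 148.9524 (V=0.0000). Price 122.3837; hedge Δ=2.2063, bond B=-310.0387.
  t=0,j=0: stock 141.0000 → up 195.9900 (V=122.3837), down 107.1600 (V=0.0000). Price 54.9792; hedge Δ=1.3777, bond B=-139.2806.
Self-financing check: at every node Δ·S+B equals the discounted successor values.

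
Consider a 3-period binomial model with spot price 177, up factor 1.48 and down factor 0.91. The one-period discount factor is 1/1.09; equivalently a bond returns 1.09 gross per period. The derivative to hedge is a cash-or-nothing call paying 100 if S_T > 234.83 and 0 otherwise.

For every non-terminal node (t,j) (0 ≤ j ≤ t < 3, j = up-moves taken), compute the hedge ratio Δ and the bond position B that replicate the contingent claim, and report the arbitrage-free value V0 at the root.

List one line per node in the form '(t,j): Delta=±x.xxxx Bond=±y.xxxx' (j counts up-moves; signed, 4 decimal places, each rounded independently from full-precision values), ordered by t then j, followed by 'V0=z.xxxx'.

No-arbitrage ⇒ martingale measure with p* = (R−d)/(u−d) = 0.3158.
Terminal values V(3,·): V(3,0)=0.0000, V(3,1)=0.0000, V(3,2)=100.0000, V(3,3)=100.0000
Node (2,0) S=146.5737: V=(p*·0.0000+(1−p*)·0.0000)/1.09=0.0000; Δ=(0.0000−0.0000)/(216.9291−133.3821)=0.0000; B=V−Δ·S=0.0000
Node (2,1) S=238.3836: V=(p*·100.0000+(1−p*)·0.0000)/1.09=28.9715; Δ=(100.0000−0.0000)/(352.8077−216.9291)=0.7360; B=V−Δ·S=-146.4671
Node (2,2) S=387.7008: V=(p*·100.0000+(1−p*)·100.0000)/1.09=91.7431; Δ=(100.0000−100.0000)/(573.7972−352.8077)=0.0000; B=V−Δ·S=91.7431
Node (1,0) S=161.0700: V=(p*·28.9715+(1−p*)·0.0000)/1.09=8.3935; Δ=(28.9715−0.0000)/(238.3836−146.5737)=0.3156; B=V−Δ·S=-42.4337
Node (1,1) S=261.9600: V=(p*·91.7431+(1−p*)·28.9715)/1.09=44.7653; Δ=(91.7431−28.9715)/(387.7008−238.3836)=0.4204; B=V−Δ·S=-65.3604
Node (0,0) S=177.0000: V=(p*·44.7653+(1−p*)·8.3935)/1.09=18.2379; Δ=(44.7653−8.3935)/(261.9600−161.0700)=0.3605; B=V−Δ·S=-45.5722
The time-0 hedge costs 18.2379, which is the no-arbitrage price.

(0,0): Delta=0.3605 Bond=-45.5722
(1,0): Delta=0.3156 Bond=-42.4337
(1,1): Delta=0.4204 Bond=-65.3604
(2,0): Delta=0.0000 Bond=0.0000
(2,1): Delta=0.7360 Bond=-146.4671
(2,2): Delta=0.0000 Bond=91.7431
V0=18.2379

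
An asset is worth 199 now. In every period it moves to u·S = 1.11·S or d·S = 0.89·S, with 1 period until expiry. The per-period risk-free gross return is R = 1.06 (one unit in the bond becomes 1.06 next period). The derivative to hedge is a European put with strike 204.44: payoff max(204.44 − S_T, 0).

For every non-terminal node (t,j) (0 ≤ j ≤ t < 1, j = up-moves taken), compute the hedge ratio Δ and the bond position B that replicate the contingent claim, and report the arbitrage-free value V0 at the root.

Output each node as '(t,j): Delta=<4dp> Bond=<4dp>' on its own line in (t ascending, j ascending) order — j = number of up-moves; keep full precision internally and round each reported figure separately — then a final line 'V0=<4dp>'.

(0,0): Delta=-0.6243 Bond=130.0870
V0=5.8598

Under the risk-neutral measure, an up-move has probability p* = (R−d)/(u−d) = 0.7727 and values discount at R = 1.06.
Terminal payoffs: V(1,0)=27.3300, V(1,1)=0.0000
Node (0,0) S=199.0000: V=(p*·0.0000+(1−p*)·27.3300)/1.06=5.8598; Δ=(0.0000−27.3300)/(220.8900−177.1100)=-0.6243; B=V−Δ·S=130.0870
The time-0 hedge costs 5.8598, which is the no-arbitrage price.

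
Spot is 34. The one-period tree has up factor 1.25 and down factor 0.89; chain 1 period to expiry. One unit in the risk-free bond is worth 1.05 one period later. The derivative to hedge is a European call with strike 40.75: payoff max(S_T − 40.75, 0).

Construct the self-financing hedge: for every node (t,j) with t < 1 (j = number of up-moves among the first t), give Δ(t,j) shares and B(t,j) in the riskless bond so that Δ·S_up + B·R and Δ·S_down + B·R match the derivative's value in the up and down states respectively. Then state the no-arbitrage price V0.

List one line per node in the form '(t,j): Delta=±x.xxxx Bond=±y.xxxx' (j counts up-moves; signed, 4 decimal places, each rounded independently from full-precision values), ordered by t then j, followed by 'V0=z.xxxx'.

Under the risk-neutral measure, an up-move has probability p* = (R−d)/(u−d) = 0.4444 and values discount at R = 1.05.
At expiry t=1: V(1,0)=0.0000, V(1,1)=1.7500
(0,0): S=34.0000. Δ = (V_up−V_dn)/(S_up−S_dn) = (1.7500−0.0000)/(42.5000−30.2600) = 0.1430. V = [p*·1.7500 + (1−p*)·0.0000]/1.05 = 0.7407. B = V − Δ·S = -4.1204.
The time-0 hedge costs 0.7407, which is the no-arbitrage price.

(0,0): Delta=0.1430 Bond=-4.1204
V0=0.7407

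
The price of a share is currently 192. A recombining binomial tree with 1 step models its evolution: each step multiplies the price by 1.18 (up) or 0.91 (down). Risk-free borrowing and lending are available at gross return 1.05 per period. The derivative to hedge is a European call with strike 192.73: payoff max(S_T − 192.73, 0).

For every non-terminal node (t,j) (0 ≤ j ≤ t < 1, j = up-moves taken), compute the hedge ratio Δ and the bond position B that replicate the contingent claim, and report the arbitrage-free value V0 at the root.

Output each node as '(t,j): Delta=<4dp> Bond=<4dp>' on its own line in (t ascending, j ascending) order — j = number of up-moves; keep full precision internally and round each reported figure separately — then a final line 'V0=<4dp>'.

Since d<R<u, set p* = (R−d)/(u−d) = 0.5185; price each node as the discounted p*-expectation of its children.
Payoff layer (t=1): V(1,0)=0.0000, V(1,1)=33.8300
(0,0): S=192.0000. Δ = (V_up−V_dn)/(S_up−S_dn) = (33.8300−0.0000)/(226.5600−174.7200) = 0.6526. V = [p*·33.8300 + (1−p*)·0.0000]/1.05 = 16.7062. B = V − Δ·S = -108.5901.
The time-0 hedge costs 16.7062, which is the no-arbitrage price.

(0,0): Delta=0.6526 Bond=-108.5901
V0=16.7062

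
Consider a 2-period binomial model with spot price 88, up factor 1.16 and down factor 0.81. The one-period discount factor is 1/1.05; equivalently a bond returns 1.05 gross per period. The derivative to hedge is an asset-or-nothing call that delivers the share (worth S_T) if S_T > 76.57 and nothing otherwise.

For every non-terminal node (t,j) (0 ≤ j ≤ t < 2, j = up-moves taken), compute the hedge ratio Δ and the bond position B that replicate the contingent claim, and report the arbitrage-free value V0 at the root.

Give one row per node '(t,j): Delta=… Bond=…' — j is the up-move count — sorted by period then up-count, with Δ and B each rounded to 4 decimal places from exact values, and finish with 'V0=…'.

The replicating-portfolio and risk-neutral prices coincide; use p* = (1.05−0.81)/(1.16−0.81) = 0.6857 for the latter.
Payoff layer (t=2): V(2,0)=0.0000, V(2,1)=82.6848, V(2,2)=118.4128
  t=1,j=0: stock 71.2800 → up 82.6848 (V=82.6848), down 57.7368 (V=0.0000). Price 53.9982; hedge Δ=3.3143, bond B=-182.2440.
  t=1,j=1: stock 102.0800 → up 118.4128 (V=118.4128), down 82.6848 (V=82.6848). Price 102.0800; hedge Δ=1.0000, bond B=0.0000.
  t=0,j=0: stock 88.0000 → up 102.0800 (V=102.0800), down 71.2800 (V=53.9982). Price 82.8272; hedge Δ=1.5611, bond B=-54.5492.
Each (Δ,B) replicates both successor values, so the strategy is self-financing and V0 is arbitrage-free.

(0,0): Delta=1.5611 Bond=-54.5492
(1,0): Delta=3.3143 Bond=-182.2440
(1,1): Delta=1.0000 Bond=0.0000
V0=82.8272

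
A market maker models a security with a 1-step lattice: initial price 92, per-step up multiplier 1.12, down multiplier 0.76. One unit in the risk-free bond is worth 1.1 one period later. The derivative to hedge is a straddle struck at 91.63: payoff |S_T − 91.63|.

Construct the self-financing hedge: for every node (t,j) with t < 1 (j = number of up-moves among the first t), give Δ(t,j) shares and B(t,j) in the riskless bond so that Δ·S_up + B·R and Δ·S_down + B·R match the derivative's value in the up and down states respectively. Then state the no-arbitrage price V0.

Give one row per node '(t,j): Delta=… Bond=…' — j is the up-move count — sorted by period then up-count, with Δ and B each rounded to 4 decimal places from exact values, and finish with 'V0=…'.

(0,0): Delta=-0.3110 Bond=39.5040
V0=10.8929

Under the risk-neutral measure, an up-move has probability p* = (R−d)/(u−d) = 0.9444 and values discount at R = 1.1.
Terminal values V(1,·): V(1,0)=21.7100, V(1,1)=11.4100
  t=0,j=0: stock 92.0000 → up 103.0400 (V=11.4100), down 69.9200 (V=21.7100). Price 10.8929; hedge Δ=-0.3110, bond B=39.5040.
Root portfolio cost Δ·92+B reproduces V0=10.8929.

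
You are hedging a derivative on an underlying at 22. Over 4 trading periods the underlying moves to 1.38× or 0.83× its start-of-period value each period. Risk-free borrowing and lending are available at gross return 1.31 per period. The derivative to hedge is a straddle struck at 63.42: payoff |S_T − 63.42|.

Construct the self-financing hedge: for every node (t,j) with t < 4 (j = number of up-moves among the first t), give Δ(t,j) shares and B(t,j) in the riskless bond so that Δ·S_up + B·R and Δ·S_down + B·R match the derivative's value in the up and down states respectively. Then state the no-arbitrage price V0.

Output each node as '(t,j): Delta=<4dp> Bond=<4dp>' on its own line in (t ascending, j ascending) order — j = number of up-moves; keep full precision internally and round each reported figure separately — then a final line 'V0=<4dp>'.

No-arbitrage ⇒ martingale measure with p* = (R−d)/(u−d) = 0.8727.
Terminal payoffs: V(4,0)=52.9792, V(4,1)=46.0605, V(4,2)=34.5573, V(4,3)=15.4314, V(4,4)=16.3683
Node (3,0) S=12.5793: V=(p*·46.0605+(1−p*)·52.9792)/1.31=35.8329; Δ=(46.0605−52.9792)/(17.3595−10.4408)=-1.0000; B=V−Δ·S=48.4122
Node (3,1) S=20.9150: V=(p*·34.5573+(1−p*)·46.0605)/1.31=27.4972; Δ=(34.5573−46.0605)/(28.8627−17.3595)=-1.0000; B=V−Δ·S=48.4122
Node (3,2) S=34.7743: V=(p*·15.4314+(1−p*)·34.5573)/1.31=13.6379; Δ=(15.4314−34.5573)/(47.9886−28.8627)=-1.0000; B=V−Δ·S=48.4122
Node (3,3) S=57.8176: V=(p*·16.3683+(1−p*)·15.4314)/1.31=12.4038; Δ=(16.3683−15.4314)/(79.7883−47.9886)=0.0295; B=V−Δ·S=10.7005
Node (2,0) S=15.1558: V=(p*·27.4972+(1−p*)·35.8329)/1.31=21.8001; Δ=(27.4972−35.8329)/(20.9150−12.5793)=-1.0000; B=V−Δ·S=36.9559
Node (2,1) S=25.1988: V=(p*·13.6379+(1−p*)·27.4972)/1.31=11.7571; Δ=(13.6379−27.4972)/(34.7743−20.9150)=-1.0000; B=V−Δ·S=36.9559
Node (2,2) S=41.8968: V=(p*·12.4038+(1−p*)·13.6379)/1.31=9.5885; Δ=(12.4038−13.6379)/(57.8176−34.7743)=-0.0536; B=V−Δ·S=11.8322
Node (1,0) S=18.2600: V=(p*·11.7571+(1−p*)·21.8001)/1.31=9.9506; Δ=(11.7571−21.8001)/(25.1988−15.1558)=-1.0000; B=V−Δ·S=28.2106
Node (1,1) S=30.3600: V=(p*·9.5885+(1−p*)·11.7571)/1.31=7.5301; Δ=(9.5885−11.7571)/(41.8968−25.1988)=-0.1299; B=V−Δ·S=11.4731
Node (0,0) S=22.0000: V=(p*·7.5301+(1−p*)·9.9506)/1.31=5.9834; Δ=(7.5301−9.9506)/(30.3600−18.2600)=-0.2000; B=V−Δ·S=10.3842
Each (Δ,B) replicates both successor values, so the strategy is self-financing and V0 is arbitrage-free.

(0,0): Delta=-0.2000 Bond=10.3842
(1,0): Delta=-1.0000 Bond=28.2106
(1,1): Delta=-0.1299 Bond=11.4731
(2,0): Delta=-1.0000 Bond=36.9559
(2,1): Delta=-1.0000 Bond=36.9559
(2,2): Delta=-0.0536 Bond=11.8322
(3,0): Delta=-1.0000 Bond=48.4122
(3,1): Delta=-1.0000 Bond=48.4122
(3,2): Delta=-1.0000 Bond=48.4122
(3,3): Delta=0.0295 Bond=10.7005
V0=5.9834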